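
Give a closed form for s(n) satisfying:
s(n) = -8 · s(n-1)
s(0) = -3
Pure geometric recurrence with ratio -8.
By induction s(n) = s(0) · (-8)^n = - 3 \left(-8\right)^{n}.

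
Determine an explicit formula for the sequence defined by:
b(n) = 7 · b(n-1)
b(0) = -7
Pure geometric recurrence with ratio 7.
By induction b(n) = b(0) · (7)^n = - 7 \cdot 7^{n}.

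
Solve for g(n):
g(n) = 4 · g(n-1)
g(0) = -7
Pure geometric recurrence with ratio 4.
By induction g(n) = g(0) · (4)^n = - 7 \cdot 4^{n}.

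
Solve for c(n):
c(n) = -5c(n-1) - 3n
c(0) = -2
First-order linear with linear forcing.
Homogeneous solution: c_h(n) = A·(-5)^n.
Try particular c_p(n) = pn + q. Substituting:
  pn + q = -5(p(n-1) + q) - 3n.
Matching the n-coefficient: p = -5p - 3 ⇒ p = - \frac{1}{2}.
Matching constants: q = 5p - 5q ⇒ q = - \frac{5}{12}.
General: c(n) = A·(-5)^n - \frac{n}{2} - \frac{5}{12}.
Apply c(0) = -2: A - \frac{5}{12} = -2 ⇒ A = - \frac{19}{12}.
So c(n) = - \frac{19 \left(-5\right)^{n}}{12} - \frac{n}{2} - \frac{5}{12}.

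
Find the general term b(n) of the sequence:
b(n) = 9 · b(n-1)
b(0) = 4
Pure geometric recurrence with ratio 9.
By induction b(n) = b(0) · (9)^n = 4 \cdot 9^{n}.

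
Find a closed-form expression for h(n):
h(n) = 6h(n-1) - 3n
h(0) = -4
First-order linear with linear forcing.
Homogeneous solution: h_h(n) = A·(6)^n.
Try particular h_p(n) = pn + q. Substituting:
  pn + q = 6(p(n-1) + q) - 3n.
Matching the n-coefficient: p = 6p - 3 ⇒ p = \frac{3}{5}.
Matching constants: q = -6p + 6q ⇒ q = \frac{18}{25}.
General: h(n) = A·(6)^n + \frac{3 n}{5} + \frac{18}{25}.
Apply h(0) = -4: A + \frac{18}{25} = -4 ⇒ A = - \frac{118}{25}.
So h(n) = - \frac{118 \cdot 6^{n}}{25} + \frac{3 n}{5} + \frac{18}{25}.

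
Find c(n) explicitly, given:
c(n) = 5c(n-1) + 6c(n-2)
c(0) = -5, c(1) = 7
Characteristic equation: x² - 5x - 6 = 0, which factors as (x - (-1))(x - (6)) = 0.
Roots r₁ = -1, r₂ = 6 (distinct).
General solution: c(n) = A·(-1)^n + B·(6)^n.
From c(0) = -5: A + B = -5.
From c(1) = 7: -A + 6B = 7.
Solving: A = - \frac{37}{7}, B = \frac{2}{7}.
So c(n) = - \frac{37 \left(-1\right)^{n}}{7} + \frac{2 \cdot 6^{n}}{7}.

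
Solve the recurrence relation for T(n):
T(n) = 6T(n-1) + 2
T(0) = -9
First-order linear non-homogeneous.
Homogeneous solution: T_h(n) = A·(6)^n.
Try constant particular solution T_p = K: K = 6K + 2 ⇒ K = - \frac{2}{5}.
General: T(n) = A·(6)^n - \frac{2}{5}.
Apply T(0) = -9: A - \frac{2}{5} = -9 ⇒ A = - \frac{43}{5}.
So T(n) = - \frac{43 \cdot 6^{n}}{5} - \frac{2}{5}.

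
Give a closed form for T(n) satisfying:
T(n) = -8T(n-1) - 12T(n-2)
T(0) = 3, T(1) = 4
Characteristic equation: x² + 8x + 12 = 0, which factors as (x - (-6))(x - (-2)) = 0.
Roots r₁ = -6, r₂ = -2 (distinct).
General solution: T(n) = A·(-6)^n + B·(-2)^n.
From T(0) = 3: A + B = 3.
From T(1) = 4: -6A - 2B = 4.
Solving: A = - \frac{5}{2}, B = \frac{11}{2}.
So T(n) = \frac{11 \left(-2\right)^{n}}{2} - \frac{5 \left(-6\right)^{n}}{2}.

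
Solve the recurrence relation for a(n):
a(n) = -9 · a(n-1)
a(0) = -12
Pure geometric recurrence with ratio -9.
By induction a(n) = a(0) · (-9)^n = - 12 \left(-9\right)^{n}.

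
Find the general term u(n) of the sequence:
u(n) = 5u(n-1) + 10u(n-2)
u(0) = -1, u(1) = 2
Characteristic equation: x² - 5x - 10 = 0.
Discriminant Δ = (5)² + 4·(10) = 65.
Roots r₁,₂ = (5 ± √65)/2, so r₁ = \frac{5}{2} + \frac{\sqrt{65}}{2}, r₂ = \frac{5}{2} - \frac{\sqrt{65}}{2}.
General solution: u(n) = A·r₁^n + B·r₂^n.
From the initial conditions, A + B = -1 and r₁A + r₂B = 2.
Since r₁ - r₂ = √65: A = (2 - (-1)r₂)/√65 = - \frac{1}{2} + \frac{9 \sqrt{65}}{130}, and B = -1 - A = - \frac{9 \sqrt{65}}{130} - \frac{1}{2}.
So u(n) = \left(- \frac{1}{2} + \frac{9 \sqrt{65}}{130}\right)\left(\frac{5}{2} + \frac{\sqrt{65}}{2}\right)^n + \left(- \frac{9 \sqrt{65}}{130} - \frac{1}{2}\right)\left(\frac{5}{2} - \frac{\sqrt{65}}{2}\right)^n.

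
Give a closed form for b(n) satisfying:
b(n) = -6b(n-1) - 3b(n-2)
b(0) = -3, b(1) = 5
Characteristic equation: x² + 6x + 3 = 0.
Discriminant Δ = (-6)² + 4·(-3) = 24.
Roots r₁,₂ = (-6 ± √24)/2, so r₁ = -3 + \sqrt{6}, r₂ = -3 - \sqrt{6}.
General solution: b(n) = A·r₁^n + B·r₂^n.
From the initial conditions, A + B = -3 and r₁A + r₂B = 5.
Since r₁ - r₂ = √24: A = (5 - (-3)r₂)/√24 = - \frac{3}{2} - \frac{\sqrt{6}}{3}, and B = -3 - A = - \frac{3}{2} + \frac{\sqrt{6}}{3}.
So b(n) = \left(- \frac{3}{2} - \frac{\sqrt{6}}{3}\right)\left(-3 + \sqrt{6}\right)^n + \left(- \frac{3}{2} + \frac{\sqrt{6}}{3}\right)\left(-3 - \sqrt{6}\right)^n.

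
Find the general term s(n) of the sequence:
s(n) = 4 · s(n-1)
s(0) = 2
Pure geometric recurrence with ratio 4.
By induction s(n) = s(0) · (4)^n = 2 \cdot 4^{n}.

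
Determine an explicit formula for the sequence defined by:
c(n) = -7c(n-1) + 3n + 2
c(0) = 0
First-order linear with linear forcing.
Homogeneous solution: c_h(n) = A·(-7)^n.
Try particular c_p(n) = pn + q. Substituting:
  pn + q = -7(p(n-1) + q) + 3n + 2.
Matching the n-coefficient: p = -7p + 3 ⇒ p = \frac{3}{8}.
Matching constants: q = 7p - 7q + 2 ⇒ q = \frac{37}{64}.
General: c(n) = A·(-7)^n + \frac{3 n}{8} + \frac{37}{64}.
Apply c(0) = 0: A + \frac{37}{64} = 0 ⇒ A = - \frac{37}{64}.
So c(n) = - \frac{37 \left(-7\right)^{n}}{64} + \frac{3 n}{8} + \frac{37}{64}.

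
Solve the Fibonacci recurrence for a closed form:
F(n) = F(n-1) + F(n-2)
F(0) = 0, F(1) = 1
This is the Fibonacci sequence.
Characteristic equation: x² - x - 1 = 0; roots r₁ = \frac{1}{2} + \frac{\sqrt{5}}{2}, r₂ = \frac{1}{2} - \frac{\sqrt{5}}{2}.
General: F(n) = A·r₁^n + B·r₂^n. Solving with F(0)=0, F(1)=1 gives A = \frac{\sqrt{5}}{5}, B = - \frac{\sqrt{5}}{5}.
So F(n) = \frac{2^{- n} \sqrt{5} \left(- \left(1 - \sqrt{5}\right)^{n} + \left(1 + \sqrt{5}\right)^{n}\right)}{5}.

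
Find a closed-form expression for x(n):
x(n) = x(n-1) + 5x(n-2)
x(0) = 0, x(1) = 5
Characteristic equation: x² - x - 5 = 0.
Discriminant Δ = (1)² + 4·(5) = 21.
Roots r₁,₂ = (1 ± √21)/2, so r₁ = \frac{1}{2} + \frac{\sqrt{21}}{2}, r₂ = \frac{1}{2} - \frac{\sqrt{21}}{2}.
General solution: x(n) = A·r₁^n + B·r₂^n.
From the initial conditions, A + B = 0 and r₁A + r₂B = 5.
Since r₁ - r₂ = √21: A = (5 - (0)r₂)/√21 = \frac{5 \sqrt{21}}{21}, and B = 0 - A = - \frac{5 \sqrt{21}}{21}.
So x(n) = \left(\frac{5 \sqrt{21}}{21}\right)\left(\frac{1}{2} + \frac{\sqrt{21}}{2}\right)^n + \left(- \frac{5 \sqrt{21}}{21}\right)\left(\frac{1}{2} - \frac{\sqrt{21}}{2}\right)^n.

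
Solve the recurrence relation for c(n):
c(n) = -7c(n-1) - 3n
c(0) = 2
First-order linear with linear forcing.
Homogeneous solution: c_h(n) = A·(-7)^n.
Try particular c_p(n) = pn + q. Substituting:
  pn + q = -7(p(n-1) + q) - 3n.
Matching the n-coefficient: p = -7p - 3 ⇒ p = - \frac{3}{8}.
Matching constants: q = 7p - 7q ⇒ q = - \frac{21}{64}.
General: c(n) = A·(-7)^n - \frac{3 n}{8} - \frac{21}{64}.
Apply c(0) = 2: A - \frac{21}{64} = 2 ⇒ A = \frac{149}{64}.
So c(n) = \frac{149 \left(-7\right)^{n}}{64} - \frac{3 n}{8} - \frac{21}{64}.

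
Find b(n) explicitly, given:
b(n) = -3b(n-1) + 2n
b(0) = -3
First-order linear with linear forcing.
Homogeneous solution: b_h(n) = A·(-3)^n.
Try particular b_p(n) = pn + q. Substituting:
  pn + q = -3(p(n-1) + q) + 2n.
Matching the n-coefficient: p = -3p + 2 ⇒ p = \frac{1}{2}.
Matching constants: q = 3p - 3q ⇒ q = \frac{3}{8}.
General: b(n) = A·(-3)^n + \frac{n}{2} + \frac{3}{8}.
Apply b(0) = -3: A + \frac{3}{8} = -3 ⇒ A = - \frac{27}{8}.
So b(n) = - \frac{27 \left(-3\right)^{n}}{8} + \frac{n}{2} + \frac{3}{8}.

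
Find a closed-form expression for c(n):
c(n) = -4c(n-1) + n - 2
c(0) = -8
First-order linear with linear forcing.
Homogeneous solution: c_h(n) = A·(-4)^n.
Try particular c_p(n) = pn + q. Substituting:
  pn + q = -4(p(n-1) + q) + n - 2.
Matching the n-coefficient: p = -4p + 1 ⇒ p = \frac{1}{5}.
Matching constants: q = 4p - 4q - 2 ⇒ q = - \frac{6}{25}.
General: c(n) = A·(-4)^n + \frac{n}{5} - \frac{6}{25}.
Apply c(0) = -8: A - \frac{6}{25} = -8 ⇒ A = - \frac{194}{25}.
So c(n) = - \frac{194 \left(-4\right)^{n}}{25} + \frac{n}{5} - \frac{6}{25}.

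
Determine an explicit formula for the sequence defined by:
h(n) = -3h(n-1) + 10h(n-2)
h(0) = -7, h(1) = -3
Characteristic equation: x² + 3x - 10 = 0, which factors as (x - (-5))(x - (2)) = 0.
Roots r₁ = -5, r₂ = 2 (distinct).
General solution: h(n) = A·(-5)^n + B·(2)^n.
From h(0) = -7: A + B = -7.
From h(1) = -3: -5A + 2B = -3.
Solving: A = - \frac{11}{7}, B = - \frac{38}{7}.
So h(n) = - \frac{11 \left(-5\right)^{n}}{7} - \frac{38 \cdot 2^{n}}{7}.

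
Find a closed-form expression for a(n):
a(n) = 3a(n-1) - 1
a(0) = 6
First-order linear non-homogeneous.
Homogeneous solution: a_h(n) = A·(3)^n.
Try constant particular solution a_p = K: K = 3K - 1 ⇒ K = \frac{1}{2}.
General: a(n) = A·(3)^n + \frac{1}{2}.
Apply a(0) = 6: A + \frac{1}{2} = 6 ⇒ A = \frac{11}{2}.
So a(n) = \frac{11 \cdot 3^{n}}{2} + \frac{1}{2}.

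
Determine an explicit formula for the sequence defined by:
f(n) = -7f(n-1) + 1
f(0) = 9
First-order linear non-homogeneous.
Homogeneous solution: f_h(n) = A·(-7)^n.
Try constant particular solution f_p = K: K = -7K + 1 ⇒ K = \frac{1}{8}.
General: f(n) = A·(-7)^n + \frac{1}{8}.
Apply f(0) = 9: A + \frac{1}{8} = 9 ⇒ A = \frac{71}{8}.
So f(n) = \frac{71 \left(-7\right)^{n}}{8} + \frac{1}{8}.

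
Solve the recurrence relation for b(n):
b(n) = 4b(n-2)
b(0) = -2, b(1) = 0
Characteristic equation: x² - 4 = 0, which factors as (x - (2))(x - (-2)) = 0.
Roots r₁ = 2, r₂ = -2 (distinct).
General solution: b(n) = A·(2)^n + B·(-2)^n.
From b(0) = -2: A + B = -2.
From b(1) = 0: 2A - 2B = 0.
Solving: A = -1, B = -1.
So b(n) = - \left(-2\right)^{n} - 2^{n}.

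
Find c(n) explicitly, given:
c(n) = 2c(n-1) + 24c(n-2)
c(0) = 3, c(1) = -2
Characteristic equation: x² - 2x - 24 = 0, which factors as (x - (-4))(x - (6)) = 0.
Roots r₁ = -4, r₂ = 6 (distinct).
General solution: c(n) = A·(-4)^n + B·(6)^n.
From c(0) = 3: A + B = 3.
From c(1) = -2: -4A + 6B = -2.
Solving: A = 2, B = 1.
So c(n) = 2 \left(-4\right)^{n} + 6^{n}.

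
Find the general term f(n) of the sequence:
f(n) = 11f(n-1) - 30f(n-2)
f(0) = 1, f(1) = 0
Characteristic equation: x² - 11x + 30 = 0, which factors as (x - (6))(x - (5)) = 0.
Roots r₁ = 6, r₂ = 5 (distinct).
General solution: f(n) = A·(6)^n + B·(5)^n.
From f(0) = 1: A + B = 1.
From f(1) = 0: 6A + 5B = 0.
Solving: A = -5, B = 6.
So f(n) = 6 \cdot 5^{n} - 5 \cdot 6^{n}.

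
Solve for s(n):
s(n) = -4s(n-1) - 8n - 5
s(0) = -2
First-order linear with linear forcing.
Homogeneous solution: s_h(n) = A·(-4)^n.
Try particular s_p(n) = pn + q. Substituting:
  pn + q = -4(p(n-1) + q) - 8n - 5.
Matching the n-coefficient: p = -4p - 8 ⇒ p = - \frac{8}{5}.
Matching constants: q = 4p - 4q - 5 ⇒ q = - \frac{57}{25}.
General: s(n) = A·(-4)^n - \frac{8 n}{5} - \frac{57}{25}.
Apply s(0) = -2: A - \frac{57}{25} = -2 ⇒ A = \frac{7}{25}.
So s(n) = \frac{7 \left(-4\right)^{n}}{25} - \frac{8 n}{5} - \frac{57}{25}.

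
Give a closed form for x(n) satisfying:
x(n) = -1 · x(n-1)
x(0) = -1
Pure geometric recurrence with ratio -1.
By induction x(n) = x(0) · (-1)^n = - \left(-1\right)^{n}.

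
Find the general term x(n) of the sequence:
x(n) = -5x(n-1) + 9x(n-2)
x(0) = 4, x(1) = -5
Characteristic equation: x² + 5x - 9 = 0.
Discriminant Δ = (-5)² + 4·(9) = 61.
Roots r₁,₂ = (-5 ± √61)/2, so r₁ = - \frac{5}{2} + \frac{\sqrt{61}}{2}, r₂ = - \frac{\sqrt{61}}{2} - \frac{5}{2}.
General solution: x(n) = A·r₁^n + B·r₂^n.
From the initial conditions, A + B = 4 and r₁A + r₂B = -5.
Since r₁ - r₂ = √61: A = (-5 - (4)r₂)/√61 = \frac{5 \sqrt{61}}{61} + 2, and B = 4 - A = 2 - \frac{5 \sqrt{61}}{61}.
So x(n) = \left(\frac{5 \sqrt{61}}{61} + 2\right)\left(- \frac{5}{2} + \frac{\sqrt{61}}{2}\right)^n + \left(2 - \frac{5 \sqrt{61}}{61}\right)\left(- \frac{\sqrt{61}}{2} - \frac{5}{2}\right)^n.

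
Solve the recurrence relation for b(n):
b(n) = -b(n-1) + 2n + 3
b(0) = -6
First-order linear with linear forcing.
Homogeneous solution: b_h(n) = A·(-1)^n.
Try particular b_p(n) = pn + q. Substituting:
  pn + q = -(p(n-1) + q) + 2n + 3.
Matching the n-coefficient: p = -p + 2 ⇒ p = 1.
Matching constants: q = p - q + 3 ⇒ q = 2.
General: b(n) = A·(-1)^n + n + 2.
Apply b(0) = -6: A + 2 = -6 ⇒ A = -8.
So b(n) = - 8 \left(-1\right)^{n} + n + 2.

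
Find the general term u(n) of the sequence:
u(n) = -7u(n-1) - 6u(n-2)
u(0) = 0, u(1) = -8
Characteristic equation: x² + 7x + 6 = 0, which factors as (x - (-1))(x - (-6)) = 0.
Roots r₁ = -1, r₂ = -6 (distinct).
General solution: u(n) = A·(-1)^n + B·(-6)^n.
From u(0) = 0: A + B = 0.
From u(1) = -8: -A - 6B = -8.
Solving: A = - \frac{8}{5}, B = \frac{8}{5}.
So u(n) = - \frac{8 \left(-1\right)^{n}}{5} + \frac{8 \left(-6\right)^{n}}{5}.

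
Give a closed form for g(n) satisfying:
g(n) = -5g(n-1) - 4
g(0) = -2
First-order linear non-homogeneous.
Homogeneous solution: g_h(n) = A·(-5)^n.
Try constant particular solution g_p = K: K = -5K - 4 ⇒ K = - \frac{2}{3}.
General: g(n) = A·(-5)^n - \frac{2}{3}.
Apply g(0) = -2: A - \frac{2}{3} = -2 ⇒ A = - \frac{4}{3}.
So g(n) = - \frac{4 \left(-5\right)^{n}}{3} - \frac{2}{3}.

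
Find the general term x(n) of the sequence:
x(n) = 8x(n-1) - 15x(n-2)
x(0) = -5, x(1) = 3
Characteristic equation: x² - 8x + 15 = 0, which factors as (x - (3))(x - (5)) = 0.
Roots r₁ = 3, r₂ = 5 (distinct).
General solution: x(n) = A·(3)^n + B·(5)^n.
From x(0) = -5: A + B = -5.
From x(1) = 3: 3A + 5B = 3.
Solving: A = -14, B = 9.
So x(n) = - 14 \cdot 3^{n} + 9 \cdot 5^{n}.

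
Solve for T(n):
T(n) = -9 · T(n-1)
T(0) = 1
Pure geometric recurrence with ratio -9.
By induction T(n) = T(0) · (-9)^n = \left(-9\right)^{n}.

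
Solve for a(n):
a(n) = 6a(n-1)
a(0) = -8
This is a homogeneous first-order recurrence with ratio 6.
By induction a(n) = a(0) · (6)^n = - 8 \cdot 6^{n}.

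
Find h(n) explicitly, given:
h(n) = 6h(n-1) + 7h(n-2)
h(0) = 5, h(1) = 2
Characteristic equation: x² - 6x - 7 = 0, which factors as (x - (-1))(x - (7)) = 0.
Roots r₁ = -1, r₂ = 7 (distinct).
General solution: h(n) = A·(-1)^n + B·(7)^n.
From h(0) = 5: A + B = 5.
From h(1) = 2: -A + 7B = 2.
Solving: A = \frac{33}{8}, B = \frac{7}{8}.
So h(n) = \frac{33 \left(-1\right)^{n}}{8} + \frac{7 \cdot 7^{n}}{8}.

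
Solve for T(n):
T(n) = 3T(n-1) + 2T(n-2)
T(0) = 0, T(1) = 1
Characteristic equation: x² - 3x - 2 = 0.
Discriminant Δ = (3)² + 4·(2) = 17.
Roots r₁,₂ = (3 ± √17)/2, so r₁ = \frac{3}{2} + \frac{\sqrt{17}}{2}, r₂ = \frac{3}{2} - \frac{\sqrt{17}}{2}.
General solution: T(n) = A·r₁^n + B·r₂^n.
From the initial conditions, A + B = 0 and r₁A + r₂B = 1.
Since r₁ - r₂ = √17: A = (1 - (0)r₂)/√17 = \frac{\sqrt{17}}{17}, and B = 0 - A = - \frac{\sqrt{17}}{17}.
So T(n) = \left(\frac{\sqrt{17}}{17}\right)\left(\frac{3}{2} + \frac{\sqrt{17}}{2}\right)^n + \left(- \frac{\sqrt{17}}{17}\right)\left(\frac{3}{2} - \frac{\sqrt{17}}{2}\right)^n.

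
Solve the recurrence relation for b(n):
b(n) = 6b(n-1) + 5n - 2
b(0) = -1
First-order linear with linear forcing.
Homogeneous solution: b_h(n) = A·(6)^n.
Try particular b_p(n) = pn + q. Substituting:
  pn + q = 6(p(n-1) + q) + 5n - 2.
Matching the n-coefficient: p = 6p + 5 ⇒ p = -1.
Matching constants: q = -6p + 6q - 2 ⇒ q = - \frac{4}{5}.
General: b(n) = A·(6)^n - n - \frac{4}{5}.
Apply b(0) = -1: A - \frac{4}{5} = -1 ⇒ A = - \frac{1}{5}.
So b(n) = - \frac{6^{n}}{5} - n - \frac{4}{5}.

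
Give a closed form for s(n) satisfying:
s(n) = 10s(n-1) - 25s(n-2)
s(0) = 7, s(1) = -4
Characteristic equation: x² - 10x + 25 = 0, which is (x - (5))².
Repeated root r = 5.
General solution: s(n) = (A + Bn)·(5)^n.
From s(0) = 7: A = 7.
From s(1) = -4: (A + B)·(5) = -4 ⇒ B = - \frac{39}{5}.
So s(n) = \left(7 - \frac{39 n}{5}\right) \cdot (5)^n.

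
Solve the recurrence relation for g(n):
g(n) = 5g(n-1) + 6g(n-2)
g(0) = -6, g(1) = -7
Characteristic equation: x² - 5x - 6 = 0, which factors as (x - (6))(x - (-1)) = 0.
Roots r₁ = 6, r₂ = -1 (distinct).
General solution: g(n) = A·(6)^n + B·(-1)^n.
From g(0) = -6: A + B = -6.
From g(1) = -7: 6A - B = -7.
Solving: A = - \frac{13}{7}, B = - \frac{29}{7}.
So g(n) = - \frac{29 \left(-1\right)^{n}}{7} - \frac{13 \cdot 6^{n}}{7}.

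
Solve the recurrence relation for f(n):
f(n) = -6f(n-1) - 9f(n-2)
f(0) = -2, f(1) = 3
Characteristic equation: x² + 6x + 9 = 0, which is (x - (-3))².
Repeated root r = -3.
General solution: f(n) = (A + Bn)·(-3)^n.
From f(0) = -2: A = -2.
From f(1) = 3: (A + B)·(-3) = 3 ⇒ B = 1.
So f(n) = \left(n - 2\right) \cdot (-3)^n.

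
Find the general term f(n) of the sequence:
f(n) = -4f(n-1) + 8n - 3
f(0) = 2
First-order linear with linear forcing.
Homogeneous solution: f_h(n) = A·(-4)^n.
Try particular f_p(n) = pn + q. Substituting:
  pn + q = -4(p(n-1) + q) + 8n - 3.
Matching the n-coefficient: p = -4p + 8 ⇒ p = \frac{8}{5}.
Matching constants: q = 4p - 4q - 3 ⇒ q = \frac{17}{25}.
General: f(n) = A·(-4)^n + \frac{8 n}{5} + \frac{17}{25}.
Apply f(0) = 2: A + \frac{17}{25} = 2 ⇒ A = \frac{33}{25}.
So f(n) = \frac{33 \left(-4\right)^{n}}{25} + \frac{8 n}{5} + \frac{17}{25}.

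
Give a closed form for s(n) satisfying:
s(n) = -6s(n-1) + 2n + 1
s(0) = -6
First-order linear with linear forcing.
Homogeneous solution: s_h(n) = A·(-6)^n.
Try particular s_p(n) = pn + q. Substituting:
  pn + q = -6(p(n-1) + q) + 2n + 1.
Matching the n-coefficient: p = -6p + 2 ⇒ p = \frac{2}{7}.
Matching constants: q = 6p - 6q + 1 ⇒ q = \frac{19}{49}.
General: s(n) = A·(-6)^n + \frac{2 n}{7} + \frac{19}{49}.
Apply s(0) = -6: A + \frac{19}{49} = -6 ⇒ A = - \frac{313}{49}.
So s(n) = - \frac{313 \left(-6\right)^{n}}{49} + \frac{2 n}{7} + \frac{19}{49}.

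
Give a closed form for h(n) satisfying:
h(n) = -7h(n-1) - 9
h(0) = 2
First-order linear non-homogeneous.
Homogeneous solution: h_h(n) = A·(-7)^n.
Try constant particular solution h_p = K: K = -7K - 9 ⇒ K = - \frac{9}{8}.
General: h(n) = A·(-7)^n - \frac{9}{8}.
Apply h(0) = 2: A - \frac{9}{8} = 2 ⇒ A = \frac{25}{8}.
So h(n) = \frac{25 \left(-7\right)^{n}}{8} - \frac{9}{8}.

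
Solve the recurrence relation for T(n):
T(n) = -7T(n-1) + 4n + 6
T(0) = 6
First-order linear with linear forcing.
Homogeneous solution: T_h(n) = A·(-7)^n.
Try particular T_p(n) = pn + q. Substituting:
  pn + q = -7(p(n-1) + q) + 4n + 6.
Matching the n-coefficient: p = -7p + 4 ⇒ p = \frac{1}{2}.
Matching constants: q = 7p - 7q + 6 ⇒ q = \frac{19}{16}.
General: T(n) = A·(-7)^n + \frac{n}{2} + \frac{19}{16}.
Apply T(0) = 6: A + \frac{19}{16} = 6 ⇒ A = \frac{77}{16}.
So T(n) = \frac{77 \left(-7\right)^{n}}{16} + \frac{n}{2} + \frac{19}{16}.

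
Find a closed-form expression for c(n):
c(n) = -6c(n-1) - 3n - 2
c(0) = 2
First-order linear with linear forcing.
Homogeneous solution: c_h(n) = A·(-6)^n.
Try particular c_p(n) = pn + q. Substituting:
  pn + q = -6(p(n-1) + q) - 3n - 2.
Matching the n-coefficient: p = -6p - 3 ⇒ p = - \frac{3}{7}.
Matching constants: q = 6p - 6q - 2 ⇒ q = - \frac{32}{49}.
General: c(n) = A·(-6)^n - \frac{3 n}{7} - \frac{32}{49}.
Apply c(0) = 2: A - \frac{32}{49} = 2 ⇒ A = \frac{130}{49}.
So c(n) = \frac{130 \left(-6\right)^{n}}{49} - \frac{3 n}{7} - \frac{32}{49}.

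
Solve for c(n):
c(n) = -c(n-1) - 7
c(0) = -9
First-order linear non-homogeneous.
Homogeneous solution: c_h(n) = A·(-1)^n.
Try constant particular solution c_p = K: K = -K - 7 ⇒ K = - \frac{7}{2}.
General: c(n) = A·(-1)^n - \frac{7}{2}.
Apply c(0) = -9: A - \frac{7}{2} = -9 ⇒ A = - \frac{11}{2}.
So c(n) = - \frac{11 \left(-1\right)^{n}}{2} - \frac{7}{2}.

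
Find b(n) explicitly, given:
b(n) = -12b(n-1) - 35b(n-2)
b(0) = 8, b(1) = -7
Characteristic equation: x² + 12x + 35 = 0, which factors as (x - (-5))(x - (-7)) = 0.
Roots r₁ = -5, r₂ = -7 (distinct).
General solution: b(n) = A·(-5)^n + B·(-7)^n.
From b(0) = 8: A + B = 8.
From b(1) = -7: -5A - 7B = -7.
Solving: A = \frac{49}{2}, B = - \frac{33}{2}.
So b(n) = \frac{49 \left(-5\right)^{n}}{2} - \frac{33 \left(-7\right)^{n}}{2}.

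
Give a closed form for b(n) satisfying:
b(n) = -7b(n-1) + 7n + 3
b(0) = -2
First-order linear with linear forcing.
Homogeneous solution: b_h(n) = A·(-7)^n.
Try particular b_p(n) = pn + q. Substituting:
  pn + q = -7(p(n-1) + q) + 7n + 3.
Matching the n-coefficient: p = -7p + 7 ⇒ p = \frac{7}{8}.
Matching constants: q = 7p - 7q + 3 ⇒ q = \frac{73}{64}.
General: b(n) = A·(-7)^n + \frac{7 n}{8} + \frac{73}{64}.
Apply b(0) = -2: A + \frac{73}{64} = -2 ⇒ A = - \frac{201}{64}.
So b(n) = - \frac{201 \left(-7\right)^{n}}{64} + \frac{7 n}{8} + \frac{73}{64}.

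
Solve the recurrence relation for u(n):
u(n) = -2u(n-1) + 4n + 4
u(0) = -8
First-order linear with linear forcing.
Homogeneous solution: u_h(n) = A·(-2)^n.
Try particular u_p(n) = pn + q. Substituting:
  pn + q = -2(p(n-1) + q) + 4n + 4.
Matching the n-coefficient: p = -2p + 4 ⇒ p = \frac{4}{3}.
Matching constants: q = 2p - 2q + 4 ⇒ q = \frac{20}{9}.
General: u(n) = A·(-2)^n + \frac{4 n}{3} + \frac{20}{9}.
Apply u(0) = -8: A + \frac{20}{9} = -8 ⇒ A = - \frac{92}{9}.
So u(n) = - \frac{92 \left(-2\right)^{n}}{9} + \frac{4 n}{3} + \frac{20}{9}.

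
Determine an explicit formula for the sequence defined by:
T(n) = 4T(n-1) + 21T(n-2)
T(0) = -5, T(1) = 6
Characteristic equation: x² - 4x - 21 = 0, which factors as (x - (7))(x - (-3)) = 0.
Roots r₁ = 7, r₂ = -3 (distinct).
General solution: T(n) = A·(7)^n + B·(-3)^n.
From T(0) = -5: A + B = -5.
From T(1) = 6: 7A - 3B = 6.
Solving: A = - \frac{9}{10}, B = - \frac{41}{10}.
So T(n) = - \frac{41 \left(-3\right)^{n}}{10} - \frac{9 \cdot 7^{n}}{10}.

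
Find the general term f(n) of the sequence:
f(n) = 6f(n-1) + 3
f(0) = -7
First-order linear non-homogeneous.
Homogeneous solution: f_h(n) = A·(6)^n.
Try constant particular solution f_p = K: K = 6K + 3 ⇒ K = - \frac{3}{5}.
General: f(n) = A·(6)^n - \frac{3}{5}.
Apply f(0) = -7: A - \frac{3}{5} = -7 ⇒ A = - \frac{32}{5}.
So f(n) = - \frac{32 \cdot 6^{n}}{5} - \frac{3}{5}.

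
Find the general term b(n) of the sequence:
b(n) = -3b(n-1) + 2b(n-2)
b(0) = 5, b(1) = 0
Characteristic equation: x² + 3x - 2 = 0.
Discriminant Δ = (-3)² + 4·(2) = 17.
Roots r₁,₂ = (-3 ± √17)/2, so r₁ = - \frac{3}{2} + \frac{\sqrt{17}}{2}, r₂ = - \frac{\sqrt{17}}{2} - \frac{3}{2}.
General solution: b(n) = A·r₁^n + B·r₂^n.
From the initial conditions, A + B = 5 and r₁A + r₂B = 0.
Since r₁ - r₂ = √17: A = (0 - (5)r₂)/√17 = \frac{15 \sqrt{17}}{34} + \frac{5}{2}, and B = 5 - A = \frac{5}{2} - \frac{15 \sqrt{17}}{34}.
So b(n) = \left(\frac{15 \sqrt{17}}{34} + \frac{5}{2}\right)\left(- \frac{3}{2} + \frac{\sqrt{17}}{2}\right)^n + \left(\frac{5}{2} - \frac{15 \sqrt{17}}{34}\right)\left(- \frac{\sqrt{17}}{2} - \frac{3}{2}\right)^n.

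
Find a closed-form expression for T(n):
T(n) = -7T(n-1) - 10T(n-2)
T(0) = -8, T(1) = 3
Characteristic equation: x² + 7x + 10 = 0, which factors as (x - (-5))(x - (-2)) = 0.
Roots r₁ = -5, r₂ = -2 (distinct).
General solution: T(n) = A·(-5)^n + B·(-2)^n.
From T(0) = -8: A + B = -8.
From T(1) = 3: -5A - 2B = 3.
Solving: A = \frac{13}{3}, B = - \frac{37}{3}.
So T(n) = - \frac{37 \left(-2\right)^{n}}{3} + \frac{13 \left(-5\right)^{n}}{3}.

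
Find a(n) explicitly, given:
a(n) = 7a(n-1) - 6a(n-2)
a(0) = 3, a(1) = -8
Characteristic equation: x² - 7x + 6 = 0, which factors as (x - (1))(x - (6)) = 0.
Roots r₁ = 1, r₂ = 6 (distinct).
General solution: a(n) = A·(1)^n + B·(6)^n.
From a(0) = 3: A + B = 3.
From a(1) = -8: A + 6B = -8.
Solving: A = \frac{26}{5}, B = - \frac{11}{5}.
So a(n) = \frac{26}{5} - \frac{11 \cdot 6^{n}}{5}.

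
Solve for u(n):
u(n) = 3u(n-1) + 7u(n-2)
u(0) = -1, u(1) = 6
Characteristic equation: x² - 3x - 7 = 0.
Discriminant Δ = (3)² + 4·(7) = 37.
Roots r₁,₂ = (3 ± √37)/2, so r₁ = \frac{3}{2} + \frac{\sqrt{37}}{2}, r₂ = \frac{3}{2} - \frac{\sqrt{37}}{2}.
General solution: u(n) = A·r₁^n + B·r₂^n.
From the initial conditions, A + B = -1 and r₁A + r₂B = 6.
Since r₁ - r₂ = √37: A = (6 - (-1)r₂)/√37 = - \frac{1}{2} + \frac{15 \sqrt{37}}{74}, and B = -1 - A = - \frac{15 \sqrt{37}}{74} - \frac{1}{2}.
So u(n) = \left(- \frac{1}{2} + \frac{15 \sqrt{37}}{74}\right)\left(\frac{3}{2} + \frac{\sqrt{37}}{2}\right)^n + \left(- \frac{15 \sqrt{37}}{74} - \frac{1}{2}\right)\left(\frac{3}{2} - \frac{\sqrt{37}}{2}\right)^n.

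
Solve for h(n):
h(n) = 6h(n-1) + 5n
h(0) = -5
First-order linear with linear forcing.
Homogeneous solution: h_h(n) = A·(6)^n.
Try particular h_p(n) = pn + q. Substituting:
  pn + q = 6(p(n-1) + q) + 5n.
Matching the n-coefficient: p = 6p + 5 ⇒ p = -1.
Matching constants: q = -6p + 6q ⇒ q = - \frac{6}{5}.
General: h(n) = A·(6)^n - n - \frac{6}{5}.
Apply h(0) = -5: A - \frac{6}{5} = -5 ⇒ A = - \frac{19}{5}.
So h(n) = - \frac{19 \cdot 6^{n}}{5} - n - \frac{6}{5}.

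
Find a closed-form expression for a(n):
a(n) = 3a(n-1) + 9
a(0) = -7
First-order linear non-homogeneous.
Homogeneous solution: a_h(n) = A·(3)^n.
Try constant particular solution a_p = K: K = 3K + 9 ⇒ K = - \frac{9}{2}.
General: a(n) = A·(3)^n - \frac{9}{2}.
Apply a(0) = -7: A - \frac{9}{2} = -7 ⇒ A = - \frac{5}{2}.
So a(n) = - \frac{5 \cdot 3^{n}}{2} - \frac{9}{2}.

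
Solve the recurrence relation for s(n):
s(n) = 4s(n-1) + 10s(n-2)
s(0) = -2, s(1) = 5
Characteristic equation: x² - 4x - 10 = 0.
Discriminant Δ = (4)² + 4·(10) = 56.
Roots r₁,₂ = (4 ± √56)/2, so r₁ = 2 + \sqrt{14}, r₂ = 2 - \sqrt{14}.
General solution: s(n) = A·r₁^n + B·r₂^n.
From the initial conditions, A + B = -2 and r₁A + r₂B = 5.
Since r₁ - r₂ = √56: A = (5 - (-2)r₂)/√56 = -1 + \frac{9 \sqrt{14}}{28}, and B = -2 - A = - \frac{9 \sqrt{14}}{28} - 1.
So s(n) = \left(-1 + \frac{9 \sqrt{14}}{28}\right)\left(2 + \sqrt{14}\right)^n + \left(- \frac{9 \sqrt{14}}{28} - 1\right)\left(2 - \sqrt{14}\right)^n.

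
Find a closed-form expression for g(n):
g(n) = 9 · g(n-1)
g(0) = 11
Pure geometric recurrence with ratio 9.
By induction g(n) = g(0) · (9)^n = 11 \cdot 9^{n}.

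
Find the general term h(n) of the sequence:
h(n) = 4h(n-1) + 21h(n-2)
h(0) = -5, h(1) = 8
Characteristic equation: x² - 4x - 21 = 0, which factors as (x - (7))(x - (-3)) = 0.
Roots r₁ = 7, r₂ = -3 (distinct).
General solution: h(n) = A·(7)^n + B·(-3)^n.
From h(0) = -5: A + B = -5.
From h(1) = 8: 7A - 3B = 8.
Solving: A = - \frac{7}{10}, B = - \frac{43}{10}.
So h(n) = - \frac{43 \left(-3\right)^{n}}{10} - \frac{7 \cdot 7^{n}}{10}.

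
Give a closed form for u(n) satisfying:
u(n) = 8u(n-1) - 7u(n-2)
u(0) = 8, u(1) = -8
Characteristic equation: x² - 8x + 7 = 0, which factors as (x - (7))(x - (1)) = 0.
Roots r₁ = 7, r₂ = 1 (distinct).
General solution: u(n) = A·(7)^n + B·(1)^n.
From u(0) = 8: A + B = 8.
From u(1) = -8: 7A + B = -8.
Solving: A = - \frac{8}{3}, B = \frac{32}{3}.
So u(n) = \frac{32}{3} - \frac{8 \cdot 7^{n}}{3}.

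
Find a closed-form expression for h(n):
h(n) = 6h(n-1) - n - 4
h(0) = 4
First-order linear with linear forcing.
Homogeneous solution: h_h(n) = A·(6)^n.
Try particular h_p(n) = pn + q. Substituting:
  pn + q = 6(p(n-1) + q) - n - 4.
Matching the n-coefficient: p = 6p - 1 ⇒ p = \frac{1}{5}.
Matching constants: q = -6p + 6q - 4 ⇒ q = \frac{26}{25}.
General: h(n) = A·(6)^n + \frac{n}{5} + \frac{26}{25}.
Apply h(0) = 4: A + \frac{26}{25} = 4 ⇒ A = \frac{74}{25}.
So h(n) = \frac{74 \cdot 6^{n}}{25} + \frac{n}{5} + \frac{26}{25}.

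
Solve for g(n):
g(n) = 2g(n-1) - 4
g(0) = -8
First-order linear non-homogeneous.
Homogeneous solution: g_h(n) = A·(2)^n.
Try constant particular solution g_p = K: K = 2K - 4 ⇒ K = 4.
General: g(n) = A·(2)^n + 4.
Apply g(0) = -8: A + 4 = -8 ⇒ A = -12.
So g(n) = 4 - 12 \cdot 2^{n}.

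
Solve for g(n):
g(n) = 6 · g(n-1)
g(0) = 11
Pure geometric recurrence with ratio 6.
By induction g(n) = g(0) · (6)^n = 11 \cdot 6^{n}.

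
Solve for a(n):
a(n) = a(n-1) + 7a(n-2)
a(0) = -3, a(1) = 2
Characteristic equation: x² - x - 7 = 0.
Discriminant Δ = (1)² + 4·(7) = 29.
Roots r₁,₂ = (1 ± √29)/2, so r₁ = \frac{1}{2} + \frac{\sqrt{29}}{2}, r₂ = \frac{1}{2} - \frac{\sqrt{29}}{2}.
General solution: a(n) = A·r₁^n + B·r₂^n.
From the initial conditions, A + B = -3 and r₁A + r₂B = 2.
Since r₁ - r₂ = √29: A = (2 - (-3)r₂)/√29 = - \frac{3}{2} + \frac{7 \sqrt{29}}{58}, and B = -3 - A = - \frac{3}{2} - \frac{7 \sqrt{29}}{58}.
So a(n) = \left(- \frac{3}{2} + \frac{7 \sqrt{29}}{58}\right)\left(\frac{1}{2} + \frac{\sqrt{29}}{2}\right)^n + \left(- \frac{3}{2} - \frac{7 \sqrt{29}}{58}\right)\left(\frac{1}{2} - \frac{\sqrt{29}}{2}\right)^n.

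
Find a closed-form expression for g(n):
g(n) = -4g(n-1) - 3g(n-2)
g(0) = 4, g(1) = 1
Characteristic equation: x² + 4x + 3 = 0, which factors as (x - (-1))(x - (-3)) = 0.
Roots r₁ = -1, r₂ = -3 (distinct).
General solution: g(n) = A·(-1)^n + B·(-3)^n.
From g(0) = 4: A + B = 4.
From g(1) = 1: -A - 3B = 1.
Solving: A = \frac{13}{2}, B = - \frac{5}{2}.
So g(n) = \frac{13 \left(-1\right)^{n}}{2} - \frac{5 \left(-3\right)^{n}}{2}.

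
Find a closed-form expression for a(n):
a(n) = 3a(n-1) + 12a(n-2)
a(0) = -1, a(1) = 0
Characteristic equation: x² - 3x - 12 = 0.
Discriminant Δ = (3)² + 4·(12) = 57.
Roots r₁,₂ = (3 ± √57)/2, so r₁ = \frac{3}{2} + \frac{\sqrt{57}}{2}, r₂ = \frac{3}{2} - \frac{\sqrt{57}}{2}.
General solution: a(n) = A·r₁^n + B·r₂^n.
From the initial conditions, A + B = -1 and r₁A + r₂B = 0.
Since r₁ - r₂ = √57: A = (0 - (-1)r₂)/√57 = - \frac{1}{2} + \frac{\sqrt{57}}{38}, and B = -1 - A = - \frac{1}{2} - \frac{\sqrt{57}}{38}.
So a(n) = \left(- \frac{1}{2} + \frac{\sqrt{57}}{38}\right)\left(\frac{3}{2} + \frac{\sqrt{57}}{2}\right)^n + \left(- \frac{1}{2} - \frac{\sqrt{57}}{38}\right)\left(\frac{3}{2} - \frac{\sqrt{57}}{2}\right)^n.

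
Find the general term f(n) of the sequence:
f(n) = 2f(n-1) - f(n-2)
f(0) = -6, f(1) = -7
Characteristic equation: x² - 2x + 1 = 0, which is (x - (1))².
Repeated root r = 1.
General solution: f(n) = (A + Bn)·(1)^n.
From f(0) = -6: A = -6.
From f(1) = -7: (A + B)·(1) = -7 ⇒ B = -1.
So f(n) = \left(- n - 6\right) \cdot (1)^n.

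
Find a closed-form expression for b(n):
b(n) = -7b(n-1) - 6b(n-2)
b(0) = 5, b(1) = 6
Characteristic equation: x² + 7x + 6 = 0, which factors as (x - (-1))(x - (-6)) = 0.
Roots r₁ = -1, r₂ = -6 (distinct).
General solution: b(n) = A·(-1)^n + B·(-6)^n.
From b(0) = 5: A + B = 5.
From b(1) = 6: -A - 6B = 6.
Solving: A = \frac{36}{5}, B = - \frac{11}{5}.
So b(n) = \frac{36 \left(-1\right)^{n}}{5} - \frac{11 \left(-6\right)^{n}}{5}.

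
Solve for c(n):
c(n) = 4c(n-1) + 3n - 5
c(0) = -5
First-order linear with linear forcing.
Homogeneous solution: c_h(n) = A·(4)^n.
Try particular c_p(n) = pn + q. Substituting:
  pn + q = 4(p(n-1) + q) + 3n - 5.
Matching the n-coefficient: p = 4p + 3 ⇒ p = -1.
Matching constants: q = -4p + 4q - 5 ⇒ q = \frac{1}{3}.
General: c(n) = A·(4)^n - n + \frac{1}{3}.
Apply c(0) = -5: A + \frac{1}{3} = -5 ⇒ A = - \frac{16}{3}.
So c(n) = - \frac{16 \cdot 4^{n}}{3} - n + \frac{1}{3}.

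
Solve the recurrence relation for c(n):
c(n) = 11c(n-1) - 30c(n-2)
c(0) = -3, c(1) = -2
Characteristic equation: x² - 11x + 30 = 0, which factors as (x - (6))(x - (5)) = 0.
Roots r₁ = 6, r₂ = 5 (distinct).
General solution: c(n) = A·(6)^n + B·(5)^n.
From c(0) = -3: A + B = -3.
From c(1) = -2: 6A + 5B = -2.
Solving: A = 13, B = -16.
So c(n) = - 16 \cdot 5^{n} + 13 \cdot 6^{n}.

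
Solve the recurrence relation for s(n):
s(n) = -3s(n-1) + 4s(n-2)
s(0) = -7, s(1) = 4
Characteristic equation: x² + 3x - 4 = 0, which factors as (x - (-4))(x - (1)) = 0.
Roots r₁ = -4, r₂ = 1 (distinct).
General solution: s(n) = A·(-4)^n + B·(1)^n.
From s(0) = -7: A + B = -7.
From s(1) = 4: -4A + B = 4.
Solving: A = - \frac{11}{5}, B = - \frac{24}{5}.
So s(n) = - \frac{11 \left(-4\right)^{n}}{5} - \frac{24}{5}.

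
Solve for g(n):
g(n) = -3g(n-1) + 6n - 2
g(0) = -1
First-order linear with linear forcing.
Homogeneous solution: g_h(n) = A·(-3)^n.
Try particular g_p(n) = pn + q. Substituting:
  pn + q = -3(p(n-1) + q) + 6n - 2.
Matching the n-coefficient: p = -3p + 6 ⇒ p = \frac{3}{2}.
Matching constants: q = 3p - 3q - 2 ⇒ q = \frac{5}{8}.
General: g(n) = A·(-3)^n + \frac{3 n}{2} + \frac{5}{8}.
Apply g(0) = -1: A + \frac{5}{8} = -1 ⇒ A = - \frac{13}{8}.
So g(n) = - \frac{13 \left(-3\right)^{n}}{8} + \frac{3 n}{2} + \frac{5}{8}.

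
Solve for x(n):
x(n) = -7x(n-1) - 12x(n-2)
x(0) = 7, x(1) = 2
Characteristic equation: x² + 7x + 12 = 0, which factors as (x - (-4))(x - (-3)) = 0.
Roots r₁ = -4, r₂ = -3 (distinct).
General solution: x(n) = A·(-4)^n + B·(-3)^n.
From x(0) = 7: A + B = 7.
From x(1) = 2: -4A - 3B = 2.
Solving: A = -23, B = 30.
So x(n) = 30 \left(-3\right)^{n} - 23 \left(-4\right)^{n}.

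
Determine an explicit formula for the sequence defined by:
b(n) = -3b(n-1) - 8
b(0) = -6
First-order linear non-homogeneous.
Homogeneous solution: b_h(n) = A·(-3)^n.
Try constant particular solution b_p = K: K = -3K - 8 ⇒ K = -2.
General: b(n) = A·(-3)^n - 2.
Apply b(0) = -6: A - 2 = -6 ⇒ A = -4.
So b(n) = - 4 \left(-3\right)^{n} - 2.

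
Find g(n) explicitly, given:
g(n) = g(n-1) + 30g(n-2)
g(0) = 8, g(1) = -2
Characteristic equation: x² - x - 30 = 0, which factors as (x - (-5))(x - (6)) = 0.
Roots r₁ = -5, r₂ = 6 (distinct).
General solution: g(n) = A·(-5)^n + B·(6)^n.
From g(0) = 8: A + B = 8.
From g(1) = -2: -5A + 6B = -2.
Solving: A = \frac{50}{11}, B = \frac{38}{11}.
So g(n) = \frac{50 \left(-5\right)^{n}}{11} + \frac{38 \cdot 6^{n}}{11}.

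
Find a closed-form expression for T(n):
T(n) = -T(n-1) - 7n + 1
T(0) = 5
First-order linear with linear forcing.
Homogeneous solution: T_h(n) = A·(-1)^n.
Try particular T_p(n) = pn + q. Substituting:
  pn + q = -(p(n-1) + q) - 7n + 1.
Matching the n-coefficient: p = -p - 7 ⇒ p = - \frac{7}{2}.
Matching constants: q = p - q + 1 ⇒ q = - \frac{5}{4}.
General: T(n) = A·(-1)^n - \frac{7 n}{2} - \frac{5}{4}.
Apply T(0) = 5: A - \frac{5}{4} = 5 ⇒ A = \frac{25}{4}.
So T(n) = \frac{25 \left(-1\right)^{n}}{4} - \frac{7 n}{2} - \frac{5}{4}.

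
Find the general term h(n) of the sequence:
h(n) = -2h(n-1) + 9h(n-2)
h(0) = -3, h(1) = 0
Characteristic equation: x² + 2x - 9 = 0.
Discriminant Δ = (-2)² + 4·(9) = 40.
Roots r₁,₂ = (-2 ± √40)/2, so r₁ = -1 + \sqrt{10}, r₂ = - \sqrt{10} - 1.
General solution: h(n) = A·r₁^n + B·r₂^n.
From the initial conditions, A + B = -3 and r₁A + r₂B = 0.
Since r₁ - r₂ = √40: A = (0 - (-3)r₂)/√40 = - \frac{3}{2} - \frac{3 \sqrt{10}}{20}, and B = -3 - A = - \frac{3}{2} + \frac{3 \sqrt{10}}{20}.
So h(n) = \left(- \frac{3}{2} - \frac{3 \sqrt{10}}{20}\right)\left(-1 + \sqrt{10}\right)^n + \left(- \frac{3}{2} + \frac{3 \sqrt{10}}{20}\right)\left(- \sqrt{10} - 1\right)^n.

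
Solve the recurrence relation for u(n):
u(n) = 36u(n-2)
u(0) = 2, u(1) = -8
Characteristic equation: x² - 36 = 0, which factors as (x - (-6))(x - (6)) = 0.
Roots r₁ = -6, r₂ = 6 (distinct).
General solution: u(n) = A·(-6)^n + B·(6)^n.
From u(0) = 2: A + B = 2.
From u(1) = -8: -6A + 6B = -8.
Solving: A = \frac{5}{3}, B = \frac{1}{3}.
So u(n) = \frac{5 \left(-6\right)^{n}}{3} + \frac{6^{n}}{3}.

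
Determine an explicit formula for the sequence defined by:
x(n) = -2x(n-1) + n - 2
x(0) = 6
First-order linear with linear forcing.
Homogeneous solution: x_h(n) = A·(-2)^n.
Try particular x_p(n) = pn + q. Substituting:
  pn + q = -2(p(n-1) + q) + n - 2.
Matching the n-coefficient: p = -2p + 1 ⇒ p = \frac{1}{3}.
Matching constants: q = 2p - 2q - 2 ⇒ q = - \frac{4}{9}.
General: x(n) = A·(-2)^n + \frac{n}{3} - \frac{4}{9}.
Apply x(0) = 6: A - \frac{4}{9} = 6 ⇒ A = \frac{58}{9}.
So x(n) = \frac{58 \left(-2\right)^{n}}{9} + \frac{n}{3} - \frac{4}{9}.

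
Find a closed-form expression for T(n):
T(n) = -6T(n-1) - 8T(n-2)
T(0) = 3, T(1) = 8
Characteristic equation: x² + 6x + 8 = 0, which factors as (x - (-4))(x - (-2)) = 0.
Roots r₁ = -4, r₂ = -2 (distinct).
General solution: T(n) = A·(-4)^n + B·(-2)^n.
From T(0) = 3: A + B = 3.
From T(1) = 8: -4A - 2B = 8.
Solving: A = -7, B = 10.
So T(n) = 10 \left(-2\right)^{n} - 7 \left(-4\right)^{n}.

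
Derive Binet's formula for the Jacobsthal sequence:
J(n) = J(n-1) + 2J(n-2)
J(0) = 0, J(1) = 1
This is the Jacobsthal sequence.
Characteristic equation: x² - x - 2 = 0; roots r₁ = 2, r₂ = -1.
General: J(n) = A·r₁^n + B·r₂^n. Solving with J(0)=0, J(1)=1 gives A = \frac{1}{3}, B = - \frac{1}{3}.
So J(n) = - \frac{\left(-1\right)^{n}}{3} + \frac{2^{n}}{3}.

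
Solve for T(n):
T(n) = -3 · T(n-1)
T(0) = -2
Pure geometric recurrence with ratio -3.
By induction T(n) = T(0) · (-3)^n = - 2 \left(-3\right)^{n}.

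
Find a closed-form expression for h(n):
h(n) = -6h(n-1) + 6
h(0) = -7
First-order linear non-homogeneous.
Homogeneous solution: h_h(n) = A·(-6)^n.
Try constant particular solution h_p = K: K = -6K + 6 ⇒ K = \frac{6}{7}.
General: h(n) = A·(-6)^n + \frac{6}{7}.
Apply h(0) = -7: A + \frac{6}{7} = -7 ⇒ A = - \frac{55}{7}.
So h(n) = \frac{6}{7} - \frac{55 \left(-6\right)^{n}}{7}.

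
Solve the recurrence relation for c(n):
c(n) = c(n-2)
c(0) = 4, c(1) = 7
Characteristic equation: x² - 1 = 0, which factors as (x - (-1))(x - (1)) = 0.
Roots r₁ = -1, r₂ = 1 (distinct).
General solution: c(n) = A·(-1)^n + B·(1)^n.
From c(0) = 4: A + B = 4.
From c(1) = 7: -A + B = 7.
Solving: A = - \frac{3}{2}, B = \frac{11}{2}.
So c(n) = \frac{11}{2} - \frac{3 \left(-1\right)^{n}}{2}.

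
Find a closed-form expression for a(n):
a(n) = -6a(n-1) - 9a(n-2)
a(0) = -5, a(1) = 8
Characteristic equation: x² + 6x + 9 = 0, which is (x - (-3))².
Repeated root r = -3.
General solution: a(n) = (A + Bn)·(-3)^n.
From a(0) = -5: A = -5.
From a(1) = 8: (A + B)·(-3) = 8 ⇒ B = \frac{7}{3}.
So a(n) = \left(\frac{7 n}{3} - 5\right) \cdot (-3)^n.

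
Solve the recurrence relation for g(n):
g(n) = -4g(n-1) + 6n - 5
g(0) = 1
First-order linear with linear forcing.
Homogeneous solution: g_h(n) = A·(-4)^n.
Try particular g_p(n) = pn + q. Substituting:
  pn + q = -4(p(n-1) + q) + 6n - 5.
Matching the n-coefficient: p = -4p + 6 ⇒ p = \frac{6}{5}.
Matching constants: q = 4p - 4q - 5 ⇒ q = - \frac{1}{25}.
General: g(n) = A·(-4)^n + \frac{6 n}{5} - \frac{1}{25}.
Apply g(0) = 1: A - \frac{1}{25} = 1 ⇒ A = \frac{26}{25}.
So g(n) = \frac{26 \left(-4\right)^{n}}{25} + \frac{6 n}{5} - \frac{1}{25}.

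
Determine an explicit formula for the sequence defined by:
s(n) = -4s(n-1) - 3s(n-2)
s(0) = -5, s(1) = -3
Characteristic equation: x² + 4x + 3 = 0, which factors as (x - (-3))(x - (-1)) = 0.
Roots r₁ = -3, r₂ = -1 (distinct).
General solution: s(n) = A·(-3)^n + B·(-1)^n.
From s(0) = -5: A + B = -5.
From s(1) = -3: -3A - B = -3.
Solving: A = 4, B = -9.
So s(n) = - 9 \left(-1\right)^{n} + 4 \left(-3\right)^{n}.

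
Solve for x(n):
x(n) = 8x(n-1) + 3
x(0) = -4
First-order linear non-homogeneous.
Homogeneous solution: x_h(n) = A·(8)^n.
Try constant particular solution x_p = K: K = 8K + 3 ⇒ K = - \frac{3}{7}.
General: x(n) = A·(8)^n - \frac{3}{7}.
Apply x(0) = -4: A - \frac{3}{7} = -4 ⇒ A = - \frac{25}{7}.
So x(n) = - \frac{25 \cdot 8^{n}}{7} - \frac{3}{7}.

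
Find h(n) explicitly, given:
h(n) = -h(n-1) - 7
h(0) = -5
First-order linear non-homogeneous.
Homogeneous solution: h_h(n) = A·(-1)^n.
Try constant particular solution h_p = K: K = -K - 7 ⇒ K = - \frac{7}{2}.
General: h(n) = A·(-1)^n - \frac{7}{2}.
Apply h(0) = -5: A - \frac{7}{2} = -5 ⇒ A = - \frac{3}{2}.
So h(n) = - \frac{3 \left(-1\right)^{n}}{2} - \frac{7}{2}.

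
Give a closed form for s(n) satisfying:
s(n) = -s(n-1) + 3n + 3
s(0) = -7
First-order linear with linear forcing.
Homogeneous solution: s_h(n) = A·(-1)^n.
Try particular s_p(n) = pn + q. Substituting:
  pn + q = -(p(n-1) + q) + 3n + 3.
Matching the n-coefficient: p = -p + 3 ⇒ p = \frac{3}{2}.
Matching constants: q = p - q + 3 ⇒ q = \frac{9}{4}.
General: s(n) = A·(-1)^n + \frac{3 n}{2} + \frac{9}{4}.
Apply s(0) = -7: A + \frac{9}{4} = -7 ⇒ A = - \frac{37}{4}.
So s(n) = - \frac{37 \left(-1\right)^{n}}{4} + \frac{3 n}{2} + \frac{9}{4}.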